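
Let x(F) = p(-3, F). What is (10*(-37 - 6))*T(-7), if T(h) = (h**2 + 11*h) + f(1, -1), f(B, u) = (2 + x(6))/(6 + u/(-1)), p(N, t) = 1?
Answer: 82990/7 ≈ 11856.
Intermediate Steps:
x(F) = 1
f(B, u) = 3/(6 - u) (f(B, u) = (2 + 1)/(6 + u/(-1)) = 3/(6 + u*(-1)) = 3/(6 - u))
T(h) = 3/7 + h**2 + 11*h (T(h) = (h**2 + 11*h) - 3/(-6 - 1) = (h**2 + 11*h) - 3/(-7) = (h**2 + 11*h) - 3*(-1/7) = (h**2 + 11*h) + 3/7 = 3/7 + h**2 + 11*h)
(10*(-37 - 6))*T(-7) = (10*(-37 - 6))*(3/7 + (-7)**2 + 11*(-7)) = (10*(-43))*(3/7 + 49 - 77) = -430*(-193/7) = 82990/7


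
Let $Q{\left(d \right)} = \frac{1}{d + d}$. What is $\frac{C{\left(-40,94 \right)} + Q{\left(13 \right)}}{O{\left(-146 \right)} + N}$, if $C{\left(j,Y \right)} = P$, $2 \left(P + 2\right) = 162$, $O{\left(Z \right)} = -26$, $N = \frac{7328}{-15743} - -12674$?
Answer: $\frac{2488605}{398220272} \approx 0.0062493$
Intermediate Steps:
$N = \frac{199519454}{15743}$ ($N = 7328 \left(- \frac{1}{15743}\right) + 12674 = - \frac{7328}{15743} + 12674 = \frac{199519454}{15743} \approx 12674.0$)
$P = 79$ ($P = -2 + \frac{1}{2} \cdot 162 = -2 + 81 = 79$)
$C{\left(j,Y \right)} = 79$
$Q{\left(d \right)} = \frac{1}{2 d}$
$\frac{C{\left(-40,94 \right)} + Q{\left(13 \right)}}{O{\left(-146 \right)} + N} = \frac{79 + \frac{1}{2 \cdot 13}}{-26 + \frac{199519454}{15743}} = \frac{79 + \frac{1}{2} \cdot \frac{1}{13}}{\frac{199110136}{15743}} = \left(79 + \frac{1}{26}\right) \frac{15743}{199110136} = \frac{2055}{26} \cdot \frac{15743}{199110136} = \frac{2488605}{398220272}$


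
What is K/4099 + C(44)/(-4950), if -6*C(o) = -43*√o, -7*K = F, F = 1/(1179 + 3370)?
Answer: -1/130524457 - 43*√11/14850 ≈ -0.0096037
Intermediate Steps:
F = 1/4549 ≈ 0.00021983
K = -1/31843 (K = -⅐*1/4549 = -1/31843 ≈ -3.1404e-5)
C(o) = 43*√o/6 (C(o) = -(-43)*√o/6 = 43*√o/6)
K/4099 + C(44)/(-4950) = -1/31843/4099 + (43*√44/6)/(-4950) = -1/31843*1/4099 + (43*(2*√11)/6)*(-1/4950) = -1/130524457 + (43*√11/3)*(-1/4950) = -1/130524457 - 43*√11/14850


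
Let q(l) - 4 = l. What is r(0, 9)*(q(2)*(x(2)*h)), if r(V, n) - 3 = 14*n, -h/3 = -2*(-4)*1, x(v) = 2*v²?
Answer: -148608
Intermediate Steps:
q(l) = 4 + l
h = -24 (h = -3*(-2*(-4)) = -24 ≈ -24.000)
r(V, n) = 3 + 14*n
r(0, 9)*(q(2)*(x(2)*h)) = (3 + 14*9)*((4 + 2)*((2*2²)*(-24))) = (3 + 126)*(6*((2*4)*(-24))) = 129*(6*(8*(-24))) = 129*(6*(-192)) = 129*(-1152) = -148608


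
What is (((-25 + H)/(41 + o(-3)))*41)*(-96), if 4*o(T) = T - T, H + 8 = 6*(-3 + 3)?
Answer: 3168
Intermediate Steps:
H = -8 (H = -8 + 6*(-3 + 3) = -8 + 6*0 = -8 + 0 = -8)
o(T) = 0 (o(T) = (T - T)/4 = (¼)*0 = 0)
(((-25 + H)/(41 + o(-3)))*41)*(-96) = (((-25 - 8)/(41 + 0))*41)*(-96) = (-33/41*41)*(-96) = (-33*1/41*41)*(-96) = -33/41*41*(-96) = -33*(-96) = 3168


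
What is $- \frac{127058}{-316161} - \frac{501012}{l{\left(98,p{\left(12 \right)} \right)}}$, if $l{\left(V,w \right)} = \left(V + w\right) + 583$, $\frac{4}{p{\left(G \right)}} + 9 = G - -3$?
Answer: $- \frac{474941531186}{646549245} \approx -734.58$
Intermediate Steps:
$p{\left(G \right)} = \frac{4}{-6 + G}$ ($p{\left(G \right)} = \frac{4}{-9 + \left(G - -3\right)} = \frac{4}{-9 + \left(G + 3\right)} = \frac{4}{-9 + \left(3 + G\right)} = \frac{4}{-6 + G}$)
$l{\left(V,w \right)} = 583 + V + w$
$- \frac{127058}{-316161} - \frac{501012}{l{\left(98,p{\left(12 \right)} \right)}} = - \frac{127058}{-316161} - \frac{501012}{583 + 98 + \frac{4}{-6 + 12}} = \left(-127058\right) \left(- \frac{1}{316161}\right) - \frac{501012}{583 + 98 + \frac{4}{6}} = \frac{127058}{316161} - \frac{501012}{583 + 98 + 4 \cdot \frac{1}{6}} = \frac{127058}{316161} - \frac{501012}{583 + 98 + \frac{2}{3}} = \frac{127058}{316161} - \frac{501012}{\frac{2045}{3}} = \frac{127058}{316161} - \frac{1503036}{2045} = - \frac{474941531186}{646549245}$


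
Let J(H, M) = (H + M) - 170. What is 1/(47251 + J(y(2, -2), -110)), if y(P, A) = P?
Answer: 1/46973 ≈ 2.1289e-5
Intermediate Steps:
J(H, M) = -170 + H + M
1/(47251 + J(y(2, -2), -110)) = 1/(47251 + (-170 + 2 - 110)) = 1/(47251 - 278) = 1/46973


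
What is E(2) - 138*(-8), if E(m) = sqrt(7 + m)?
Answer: 1107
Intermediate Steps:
E(2) - 138*(-8) = sqrt(7 + 2) - 138*(-8) = sqrt(9) + 1104 = 3 + 1104 = 1107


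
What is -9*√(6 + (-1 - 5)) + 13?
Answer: 13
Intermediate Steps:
-9*√(6 + (-1 - 5)) + 13 = -9*√(6 - 6) + 13 = -9*√0 + 13 = -9*0 + 13 = 0 + 13 = 13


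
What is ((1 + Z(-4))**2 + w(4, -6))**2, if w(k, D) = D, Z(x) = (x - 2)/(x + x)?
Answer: 2209/256 ≈ 8.6289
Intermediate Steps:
Z(x) = (-2 + x)/(2*x) (Z(x) = (-2 + x)/((2*x)) = (-2 + x)*(1/(2*x)) = (-2 + x)/(2*x))
((1 + Z(-4))**2 + w(4, -6))**2 = ((1 + (1/2)*(-2 - 4)/(-4))**2 - 6)**2 = ((1 + (1/2)*(-1/4)*(-6))**2 - 6)**2 = ((1 + 3/4)**2 - 6)**2 = ((7/4)**2 - 6)**2 = (49/16 - 6)**2 = (-47/16)**2 = 2209/256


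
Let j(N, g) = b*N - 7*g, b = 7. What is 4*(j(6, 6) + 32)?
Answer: 128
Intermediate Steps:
j(N, g) = -7*g + 7*N (j(N, g) = 7*N - 7*g = -7*g + 7*N)
4*(j(6, 6) + 32) = 4*((-7*6 + 7*6) + 32) = 4*((-42 + 42) + 32) = 4*(0 + 32) = 4*32 = 128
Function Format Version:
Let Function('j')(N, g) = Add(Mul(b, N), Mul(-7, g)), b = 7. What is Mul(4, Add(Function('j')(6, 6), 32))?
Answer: 128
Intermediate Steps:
Function('j')(N, g) = Add(Mul(-7, g), Mul(7, N)) (Function('j')(N, g) = Add(Mul(7, N), Mul(-7, g)) = Add(Mul(-7, g), Mul(7, N)))
Mul(4, Add(Function('j')(6, 6), 32)) = Mul(4, Add(Add(Mul(-7, 6), Mul(7, 6)), 32)) = Mul(4, Add(Add(-42, 42), 32)) = Mul(4, Add(0, 32)) = Mul(4, 32) = 128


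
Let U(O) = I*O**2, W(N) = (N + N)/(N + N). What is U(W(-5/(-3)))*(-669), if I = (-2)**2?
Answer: -2676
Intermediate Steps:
W(N) = 1 (W(N) = (2*N)/((2*N)) = (2*N)*(1/(2*N)) = 1)
I = 4
U(O) = 4*O**2
U(W(-5/(-3)))*(-669) = (4*1**2)*(-669) = (4*1)*(-669) = 4*(-669) = -2676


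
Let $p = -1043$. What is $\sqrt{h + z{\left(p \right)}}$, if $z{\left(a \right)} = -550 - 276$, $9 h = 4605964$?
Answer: $\frac{\sqrt{4598530}}{3} \approx 714.81$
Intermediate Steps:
$h = \frac{4605964}{9}$ ($h = \frac{1}{9} \cdot 4605964 = \frac{4605964}{9} \approx 5.1177 \cdot 10^{5}$)
$z{\left(a \right)} = -826$
$\sqrt{h + z{\left(p \right)}} = \sqrt{\frac{4605964}{9} - 826} = \sqrt{\frac{4598530}{9}} = \frac{\sqrt{4598530}}{3}$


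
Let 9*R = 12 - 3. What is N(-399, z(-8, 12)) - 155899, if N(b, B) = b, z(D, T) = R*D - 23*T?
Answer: -156298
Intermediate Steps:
R = 1 (R = (12 - 3)/9 = (1/9)*9 = 1)
z(D, T) = D - 23*T (z(D, T) = 1*D - 23*T = D - 23*T)
N(-399, z(-8, 12)) - 155899 = -399 - 155899 = -156298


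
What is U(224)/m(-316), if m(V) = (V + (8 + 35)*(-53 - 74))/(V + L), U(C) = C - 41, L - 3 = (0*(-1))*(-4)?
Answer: 57279/5777 ≈ 9.9150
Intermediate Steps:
L = 3 (L = 3 + (0*(-1))*(-4) = 3 + 0*(-4) = 3 + 0 = 3)
U(C) = -41 + C
m(V) = (-5461 + V)/(3 + V) (m(V) = (V + (8 + 35)*(-53 - 74))/(V + 3) = (V + 43*(-127))/(3 + V) = (V - 5461)/(3 + V) = (-5461 + V)/(3 + V))
U(224)/m(-316) = (-41 + 224)/(((-5461 - 316)/(3 - 316))) = 183/((-5777/(-313))) = 183/((-1/313*(-5777))) = 183/(5777/313) = 183*(313/5777) = 57279/5777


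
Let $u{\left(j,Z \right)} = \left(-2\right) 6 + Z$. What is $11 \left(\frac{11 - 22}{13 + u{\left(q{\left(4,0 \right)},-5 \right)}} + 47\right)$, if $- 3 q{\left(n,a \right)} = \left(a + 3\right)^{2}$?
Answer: $\frac{2189}{4} \approx 547.25$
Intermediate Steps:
$q{\left(n,a \right)} = - \frac{\left(3 + a\right)^{2}}{3}$ ($q{\left(n,a \right)} = - \frac{\left(a + 3\right)^{2}}{3} = - \frac{\left(3 + a\right)^{2}}{3}$)
$u{\left(j,Z \right)} = -12 + Z$
$11 \left(\frac{11 - 22}{13 + u{\left(q{\left(4,0 \right)},-5 \right)}} + 47\right) = 11 \left(\frac{11 - 22}{13 - 17} + 47\right) = 11 \left(- \frac{11}{13 - 17} + 47\right) = 11 \left(- \frac{11}{-4} + 47\right) = 11 \left(\left(-11\right) \left(- \frac{1}{4}\right) + 47\right) = 11 \left(\frac{11}{4} + 47\right) = 11 \cdot \frac{199}{4} = \frac{2189}{4}$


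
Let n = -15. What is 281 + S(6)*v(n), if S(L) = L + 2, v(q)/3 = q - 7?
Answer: -247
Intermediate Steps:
v(q) = -21 + 3*q (v(q) = 3*(q - 7) = 3*(-7 + q) = -21 + 3*q)
S(L) = 2 + L
281 + S(6)*v(n) = 281 + (2 + 6)*(-21 + 3*(-15)) = 281 + 8*(-21 - 45) = 281 + 8*(-66) = 281 - 528 = -247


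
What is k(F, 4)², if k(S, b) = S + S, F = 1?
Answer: 4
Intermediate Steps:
k(S, b) = 2*S
k(F, 4)² = (2*1)² = 2² = 4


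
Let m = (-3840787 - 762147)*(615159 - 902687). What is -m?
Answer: -1323472407152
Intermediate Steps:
m = 1323472407152 (m = -4602934*(-287528) = 1323472407152)
-m = -1*1323472407152 = -1323472407152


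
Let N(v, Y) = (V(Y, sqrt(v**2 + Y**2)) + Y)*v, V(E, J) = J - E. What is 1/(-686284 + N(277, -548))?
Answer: -686284/442056363599 - 277*sqrt(377033)/442056363599 ≈ -1.9372e-6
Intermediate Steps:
N(v, Y) = v*sqrt(Y**2 + v**2) (N(v, Y) = ((sqrt(v**2 + Y**2) - Y) + Y)*v = ((sqrt(Y**2 + v**2) - Y) + Y)*v = sqrt(Y**2 + v**2)*v = v*sqrt(Y**2 + v**2))
1/(-686284 + N(277, -548)) = 1/(-686284 + 277*sqrt((-548)**2 + 277**2)) = 1/(-686284 + 277*sqrt(300304 + 76729)) = 1/(-686284 + 277*sqrt(377033))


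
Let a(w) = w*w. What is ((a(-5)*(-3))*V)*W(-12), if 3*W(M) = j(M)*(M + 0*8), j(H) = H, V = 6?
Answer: -21600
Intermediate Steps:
a(w) = w²
W(M) = M²/3 (W(M) = (M*(M + 0*8))/3 = (M*(M + 0))/3 = (M*M)/3 = M²/3)
((a(-5)*(-3))*V)*W(-12) = (((-5)²*(-3))*6)*((⅓)*(-12)²) = ((25*(-3))*6)*((⅓)*144) = -75*6*48 = -450*48 = -21600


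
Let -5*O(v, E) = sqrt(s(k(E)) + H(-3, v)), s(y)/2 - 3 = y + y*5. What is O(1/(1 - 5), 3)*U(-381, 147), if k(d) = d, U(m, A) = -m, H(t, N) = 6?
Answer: -1524*sqrt(3)/5 ≈ -527.93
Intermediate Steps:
s(y) = 6 + 12*y (s(y) = 6 + 2*(y + y*5) = 6 + 2*(y + 5*y) = 6 + 2*(6*y) = 6 + 12*y)
O(v, E) = -sqrt(12 + 12*E)/5 (O(v, E) = -sqrt((6 + 12*E) + 6)/5 = -sqrt(12 + 12*E)/5)
O(1/(1 - 5), 3)*U(-381, 147) = (-2*sqrt(3 + 3*3)/5)*(-1*(-381)) = -2*sqrt(3 + 9)/5*381 = -4*sqrt(3)/5*381 = -1524*sqrt(3)/5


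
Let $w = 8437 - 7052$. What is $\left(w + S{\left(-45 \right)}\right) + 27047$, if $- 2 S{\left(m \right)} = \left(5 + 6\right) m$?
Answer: $\frac{57359}{2} \approx 28680.0$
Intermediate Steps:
$S{\left(m \right)} = - \frac{11 m}{2}$ ($S{\left(m \right)} = - \frac{\left(5 + 6\right) m}{2} = - \frac{11 m}{2}$)
$w = 1385$ ($w = 8437 - 7052 = 1385$)
$\left(w + S{\left(-45 \right)}\right) + 27047 = \left(1385 - - \frac{495}{2}\right) + 27047 = \left(1385 + \frac{495}{2}\right) + 27047 = \frac{3265}{2} + 27047 = \frac{57359}{2}$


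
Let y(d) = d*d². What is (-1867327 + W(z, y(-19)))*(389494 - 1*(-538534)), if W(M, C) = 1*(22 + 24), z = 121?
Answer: -1732889051868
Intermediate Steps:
y(d) = d³
W(M, C) = 46 (W(M, C) = 1*46 = 46)
(-1867327 + W(z, y(-19)))*(389494 - 1*(-538534)) = (-1867327 + 46)*(389494 - 1*(-538534)) = -1867281*(389494 + 538534) = -1867281*928028 = -1732889051868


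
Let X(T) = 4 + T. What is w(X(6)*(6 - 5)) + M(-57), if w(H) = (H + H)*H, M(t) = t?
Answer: 143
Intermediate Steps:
w(H) = 2*H² (w(H) = (2*H)*H = 2*H²)
w(X(6)*(6 - 5)) + M(-57) = 2*((4 + 6)*(6 - 5))² - 57 = 2*(10*1)² - 57 = 2*10² - 57 = 2*100 - 57 = 200 - 57 = 143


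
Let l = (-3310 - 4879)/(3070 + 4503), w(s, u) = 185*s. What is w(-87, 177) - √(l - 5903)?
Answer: -16095 - 2*I*√84650251846/7573 ≈ -16095.0 - 76.838*I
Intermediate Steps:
l = -8189/7573 ≈ -1.0813
w(-87, 177) - √(l - 5903) = 185*(-87) - √(-8189/7573 - 5903) = -16095 - √(-44711608/7573) = -16095 - 2*I*√84650251846/7573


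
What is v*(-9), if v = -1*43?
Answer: 387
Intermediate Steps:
v = -43
v*(-9) = -43*(-9) = 387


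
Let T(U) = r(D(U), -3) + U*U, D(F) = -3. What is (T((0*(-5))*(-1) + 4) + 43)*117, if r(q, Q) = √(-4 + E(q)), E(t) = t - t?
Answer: 6903 + 234*I ≈ 6903.0 + 234.0*I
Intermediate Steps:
E(t) = 0
r(q, Q) = 2*I (r(q, Q) = √(-4 + 0) = √(-4) = 2*I)
T(U) = U² + 2*I (T(U) = 2*I + U*U = 2*I + U² = U² + 2*I)
(T((0*(-5))*(-1) + 4) + 43)*117 = ((((0*(-5))*(-1) + 4)² + 2*I) + 43)*117 = (((0*(-1) + 4)² + 2*I) + 43)*117 = (((0 + 4)² + 2*I) + 43)*117 = ((4² + 2*I) + 43)*117 = ((16 + 2*I) + 43)*117 = (59 + 2*I)*117 = 6903 + 234*I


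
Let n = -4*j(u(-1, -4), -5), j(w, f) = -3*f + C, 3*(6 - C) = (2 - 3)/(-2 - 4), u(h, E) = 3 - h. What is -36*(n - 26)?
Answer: 3952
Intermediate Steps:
C = 107/18 (C = 6 - (2 - 3)/(3*(-2 - 4)) = 6 - (-1)/(3*(-6)) = 6 - (-1)*(-1)/(3*6) = 6 - ⅓*⅙ = 6 - 1/18 = 107/18 ≈ 5.9444)
j(w, f) = 107/18 - 3*f (j(w, f) = -3*f + 107/18 = 107/18 - 3*f)
n = -754/9 (n = -4*(107/18 - 3*(-5)) = -4*(107/18 + 15) = -4*377/18 = -754/9 ≈ -83.778)
-36*(n - 26) = -36*(-754/9 - 26) = -36*(-988/9) = 3952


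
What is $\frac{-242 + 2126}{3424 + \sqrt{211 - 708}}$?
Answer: $\frac{2150272}{3908091} - \frac{628 i \sqrt{497}}{3908091} \approx 0.55021 - 0.0035824 i$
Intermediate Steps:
$\frac{-242 + 2126}{3424 + \sqrt{211 - 708}} = \frac{1884}{3424 + \sqrt{-497}} = \frac{1884}{3424 + i \sqrt{497}}$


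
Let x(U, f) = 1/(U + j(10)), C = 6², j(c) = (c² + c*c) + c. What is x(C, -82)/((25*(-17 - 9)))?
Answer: -1/159900 ≈ -6.2539e-6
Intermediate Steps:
j(c) = c + 2*c² (j(c) = (c² + c²) + c = 2*c² + c = c + 2*c²)
C = 36
x(U, f) = 1/(210 + U) (x(U, f) = 1/(U + 10*(1 + 2*10)) = 1/(U + 10*(1 + 20)) = 1/(U + 10*21) = 1/(U + 210) = 1/(210 + U))
x(C, -82)/((25*(-17 - 9))) = 1/((210 + 36)*((25*(-17 - 9)))) = 1/(246*((25*(-26)))) = (1/246)/(-650) = (1/246)*(-1/650) = -1/159900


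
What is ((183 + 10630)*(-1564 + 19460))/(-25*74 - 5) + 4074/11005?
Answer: -425912783594/4082855 ≈ -1.0432e+5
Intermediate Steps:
((183 + 10630)*(-1564 + 19460))/(-25*74 - 5) + 4074/11005 = (10813*17896)/(-1850 - 5) + 4074*(1/11005) = 193509448/(-1855) + 4074/11005 = 193509448*(-1/1855) + 4074/11005 = -193509448/1855 + 4074/11005 = -425912783594/4082855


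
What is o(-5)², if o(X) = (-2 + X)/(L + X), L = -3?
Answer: 49/64 ≈ 0.76563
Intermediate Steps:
o(X) = (-2 + X)/(-3 + X)
o(-5)² = ((-2 - 5)/(-3 - 5))² = (-7/(-8))² = (-⅛*(-7))² = (7/8)² = 49/64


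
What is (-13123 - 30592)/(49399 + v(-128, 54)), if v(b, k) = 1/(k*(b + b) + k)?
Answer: -601955550/680224229 ≈ -0.88494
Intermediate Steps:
v(b, k) = 1/(k + 2*b*k) (v(b, k) = 1/(k*(2*b) + k) = 1/(2*b*k + k) = 1/(k + 2*b*k))
(-13123 - 30592)/(49399 + v(-128, 54)) = (-13123 - 30592)/(49399 + 1/(54*(1 + 2*(-128)))) = -43715/(49399 + 1/(54*(1 - 256))) = -43715/(49399 + (1/54)/(-255)) = -43715/(49399 + (1/54)*(-1/255)) = -43715/(49399 - 1/13770) = -43715/680224229/13770 = -43715*13770/680224229 = -601955550/680224229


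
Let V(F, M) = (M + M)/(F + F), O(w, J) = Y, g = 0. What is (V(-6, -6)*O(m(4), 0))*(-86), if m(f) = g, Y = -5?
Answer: 430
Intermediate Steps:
m(f) = 0
O(w, J) = -5
V(F, M) = M/F (V(F, M) = (2*M)/((2*F)) = (2*M)*(1/(2*F)) = M/F)
(V(-6, -6)*O(m(4), 0))*(-86) = (-6/(-6)*(-5))*(-86) = (-6*(-⅙)*(-5))*(-86) = (1*(-5))*(-86) = -5*(-86) = 430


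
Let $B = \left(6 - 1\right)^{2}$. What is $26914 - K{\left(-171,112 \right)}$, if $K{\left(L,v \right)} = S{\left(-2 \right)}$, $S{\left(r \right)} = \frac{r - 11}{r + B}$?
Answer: $\frac{619035}{23} \approx 26915.0$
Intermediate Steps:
$B = 25$ ($B = 5^{2} = 25$)
$S{\left(r \right)} = \frac{-11 + r}{25 + r}$ ($S{\left(r \right)} = \frac{r - 11}{r + 25} = \frac{-11 + r}{25 + r}$)
$K{\left(L,v \right)} = - \frac{13}{23}$ ($K{\left(L,v \right)} = \frac{-11 - 2}{25 - 2} = \frac{1}{23} \left(-13\right) = - \frac{13}{23}$)
$26914 - K{\left(-171,112 \right)} = 26914 - - \frac{13}{23} = 26914 + \frac{13}{23} = \frac{619035}{23}$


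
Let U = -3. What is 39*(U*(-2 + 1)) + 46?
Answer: 163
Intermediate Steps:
39*(U*(-2 + 1)) + 46 = 39*(-3*(-2 + 1)) + 46 = 39*(-3*(-1)) + 46 = 39*3 + 46 = 117 + 46 = 163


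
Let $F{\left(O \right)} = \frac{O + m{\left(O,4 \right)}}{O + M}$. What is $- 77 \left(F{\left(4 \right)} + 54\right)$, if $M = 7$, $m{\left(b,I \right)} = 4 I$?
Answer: $-4298$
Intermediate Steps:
$F{\left(O \right)} = \frac{16 + O}{7 + O}$ ($F{\left(O \right)} = \frac{O + 4 \cdot 4}{O + 7} = \frac{O + 16}{7 + O} = \frac{16 + O}{7 + O}$)
$- 77 \left(F{\left(4 \right)} + 54\right) = - 77 \left(\frac{16 + 4}{7 + 4} + 54\right) = - 77 \left(\frac{1}{11} \cdot 20 + 54\right) = - 77 \left(\frac{20}{11} + 54\right) = \left(-77\right) \frac{614}{11} = -4298$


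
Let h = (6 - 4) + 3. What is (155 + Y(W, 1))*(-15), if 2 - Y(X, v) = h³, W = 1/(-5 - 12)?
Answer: -480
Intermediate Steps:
h = 5 (h = 2 + 3 = 5)
W = -1/17 (W = 1/(-17) = -1/17 ≈ -0.058824)
Y(X, v) = -123 (Y(X, v) = 2 - 1*5³ = 2 - 1*125 = 2 - 125 = -123)
(155 + Y(W, 1))*(-15) = (155 - 123)*(-15) = 32*(-15) = -480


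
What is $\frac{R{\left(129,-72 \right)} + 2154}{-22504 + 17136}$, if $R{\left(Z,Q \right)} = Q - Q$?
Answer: $- \frac{1077}{2684} \approx -0.40127$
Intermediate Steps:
$R{\left(Z,Q \right)} = 0$
$\frac{R{\left(129,-72 \right)} + 2154}{-22504 + 17136} = \frac{0 + 2154}{-22504 + 17136} = \frac{2154}{-5368} = 2154 \left(- \frac{1}{5368}\right) = - \frac{1077}{2684}$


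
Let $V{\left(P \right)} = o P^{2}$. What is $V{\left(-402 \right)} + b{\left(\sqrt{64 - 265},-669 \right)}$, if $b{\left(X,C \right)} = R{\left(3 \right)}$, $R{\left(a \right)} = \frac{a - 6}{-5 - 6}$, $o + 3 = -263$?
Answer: $- \frac{472853301}{11} \approx -4.2987 \cdot 10^{7}$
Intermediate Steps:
$o = -266$ ($o = -3 - 263 = -266$)
$V{\left(P \right)} = - 266 P^{2}$
$R{\left(a \right)} = \frac{6}{11} - \frac{a}{11}$ ($R{\left(a \right)} = \frac{-6 + a}{-11} = \left(-6 + a\right) \left(- \frac{1}{11}\right) = \frac{6}{11} - \frac{a}{11}$)
$b{\left(X,C \right)} = \frac{3}{11}$ ($b{\left(X,C \right)} = \frac{6}{11} - \frac{3}{11} = \frac{3}{11}$)
$V{\left(-402 \right)} + b{\left(\sqrt{64 - 265},-669 \right)} = - 266 \left(-402\right)^{2} + \frac{3}{11} = \left(-266\right) 161604 + \frac{3}{11} = -42986664 + \frac{3}{11} = - \frac{472853301}{11}$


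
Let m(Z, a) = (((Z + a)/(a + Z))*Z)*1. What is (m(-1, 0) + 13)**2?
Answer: 144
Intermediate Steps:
m(Z, a) = Z (m(Z, a) = (((Z + a)/(Z + a))*Z)*1 = (1*Z)*1 = Z*1 = Z)
(m(-1, 0) + 13)**2 = (-1 + 13)**2 = 12**2 = 144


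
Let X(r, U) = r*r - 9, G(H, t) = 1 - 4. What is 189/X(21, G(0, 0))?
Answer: 7/16 ≈ 0.43750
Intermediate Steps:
G(H, t) = -3
X(r, U) = -9 + r² (X(r, U) = r² - 9 = -9 + r²)
189/X(21, G(0, 0)) = 189/(-9 + 21²) = 189/(-9 + 441) = 189/432 = 189*(1/432) = 7/16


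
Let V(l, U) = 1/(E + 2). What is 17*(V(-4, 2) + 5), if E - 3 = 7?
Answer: 1037/12 ≈ 86.417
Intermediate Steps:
E = 10 (E = 3 + 7 = 10)
V(l, U) = 1/12 (V(l, U) = 1/(10 + 2) = 1/12)
17*(V(-4, 2) + 5) = 17*(1/12 + 5) = 17*(61/12) = 1037/12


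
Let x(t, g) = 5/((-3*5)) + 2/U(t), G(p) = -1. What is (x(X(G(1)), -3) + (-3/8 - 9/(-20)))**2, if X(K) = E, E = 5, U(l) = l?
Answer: 289/14400 ≈ 0.020069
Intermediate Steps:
X(K) = 5
x(t, g) = -1/3 + 2/t (x(t, g) = 5/((-3*5)) + 2/t = 5/(-15) + 2/t = 5*(-1/15) + 2/t = -1/3 + 2/t)
(x(X(G(1)), -3) + (-3/8 - 9/(-20)))**2 = ((1/3)*(6 - 1*5)/5 + (-3/8 - 9/(-20)))**2 = ((1/3)*(1/5)*(6 - 5) + (-3*1/8 - 9*(-1/20)))**2 = ((1/3)*(1/5)*1 + (-3/8 + 9/20))**2 = (1/15 + 3/40)**2 = (17/120)**2 = 289/14400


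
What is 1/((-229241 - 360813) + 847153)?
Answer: 1/257099 ≈ 3.8896e-6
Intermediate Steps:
1/((-229241 - 360813) + 847153) = 1/(-590054 + 847153) = 1/257099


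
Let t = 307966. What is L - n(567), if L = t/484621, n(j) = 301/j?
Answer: 4106543/39254301 ≈ 0.10461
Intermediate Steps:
L = 307966/484621 ≈ 0.63548
L - n(567) = 307966/484621 - 301/567 = 307966/484621 - 1*43/81 = 307966/484621 - 43/81 = 4106543/39254301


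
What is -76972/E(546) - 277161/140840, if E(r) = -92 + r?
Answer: -5483283787/31970680 ≈ -171.51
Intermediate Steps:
-76972/E(546) - 277161/140840 = -76972/(-92 + 546) - 277161/140840 = -76972/454 - 277161*1/140840 = -76972*1/454 - 277161/140840 = -38486/227 - 277161/140840 = -5483283787/31970680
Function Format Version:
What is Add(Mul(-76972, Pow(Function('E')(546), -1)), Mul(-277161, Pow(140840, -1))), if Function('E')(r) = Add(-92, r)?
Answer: Rational(-5483283787, 31970680) ≈ -171.51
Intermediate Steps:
Add(Mul(-76972, Pow(Function('E')(546), -1)), Mul(-277161, Pow(140840, -1))) = Add(Mul(-76972, Pow(Add(-92, 546), -1)), Mul(-277161, Pow(140840, -1))) = Add(Mul(-76972, Pow(454, -1)), Mul(-277161, Rational(1, 140840))) = Add(Mul(-76972, Rational(1, 454)), Rational(-277161, 140840)) = Add(Rational(-38486, 227), Rational(-277161, 140840)) = Rational(-5483283787, 31970680)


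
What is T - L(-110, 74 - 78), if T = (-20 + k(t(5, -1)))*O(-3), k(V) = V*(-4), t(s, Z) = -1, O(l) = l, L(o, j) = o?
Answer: 158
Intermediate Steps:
k(V) = -4*V
T = 48 (T = (-20 - 4*(-1))*(-3) = (-20 + 4)*(-3) = -16*(-3) = 48)
T - L(-110, 74 - 78) = 48 - 1*(-110) = 48 + 110 = 158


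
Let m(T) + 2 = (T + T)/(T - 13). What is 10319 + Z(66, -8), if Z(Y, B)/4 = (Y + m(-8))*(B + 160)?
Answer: 1043579/21 ≈ 49694.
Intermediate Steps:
m(T) = -2 + 2*T/(-13 + T) (m(T) = -2 + (T + T)/(T - 13) = -2 + (2*T)/(-13 + T) = -2 + 2*T/(-13 + T))
Z(Y, B) = 4*(160 + B)*(-26/21 + Y) (Z(Y, B) = 4*((Y + 26/(-13 - 8))*(B + 160)) = 4*((Y + 26/(-21))*(160 + B)) = 4*((Y + 26*(-1/21))*(160 + B)) = 4*((Y - 26/21)*(160 + B)) = 4*((-26/21 + Y)*(160 + B)) = 4*((160 + B)*(-26/21 + Y)) = 4*(160 + B)*(-26/21 + Y))
10319 + Z(66, -8) = 10319 + (-16640/21 + 640*66 - 104/21*(-8) + 4*(-8)*66) = 10319 + (-16640/21 + 42240 + 832/21 - 2112) = 10319 + 826880/21 = 1043579/21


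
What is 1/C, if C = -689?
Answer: -1/689 ≈ -0.0014514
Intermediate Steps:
1/C = 1/(-689) = -1/689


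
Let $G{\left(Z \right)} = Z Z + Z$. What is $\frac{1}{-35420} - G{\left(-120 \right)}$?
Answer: $- \frac{505797601}{35420} \approx -14280.0$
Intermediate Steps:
$G{\left(Z \right)} = Z + Z^{2}$ ($G{\left(Z \right)} = Z^{2} + Z = Z + Z^{2}$)
$\frac{1}{-35420} - G{\left(-120 \right)} = \frac{1}{-35420} - - 120 \left(1 - 120\right) = - \frac{1}{35420} - \left(-120\right) \left(-119\right) = - \frac{1}{35420} - 14280 = - \frac{505797601}{35420}$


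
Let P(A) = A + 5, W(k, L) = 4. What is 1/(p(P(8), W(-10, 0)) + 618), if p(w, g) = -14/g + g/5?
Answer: 10/6153 ≈ 0.0016252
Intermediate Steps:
P(A) = 5 + A
p(w, g) = -14/g + g/5 (p(w, g) = -14/g + g*(⅕) = -14/g + g/5)
1/(p(P(8), W(-10, 0)) + 618) = 1/((-14/4 + (⅕)*4) + 618) = 1/((-14*¼ + ⅘) + 618) = 1/((-7/2 + ⅘) + 618) = 1/(-27/10 + 618) = 1/(6153/10) = 10/6153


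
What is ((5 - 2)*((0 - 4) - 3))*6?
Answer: -126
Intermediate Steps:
((5 - 2)*((0 - 4) - 3))*6 = (3*(-4 - 3))*6 = (3*(-7))*6 = -21*6 = -126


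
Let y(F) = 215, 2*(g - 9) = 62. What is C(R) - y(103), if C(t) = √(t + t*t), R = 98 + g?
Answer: -215 + √19182 ≈ -76.501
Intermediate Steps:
g = 40 (g = 9 + (½)*62 = 9 + 31 = 40)
R = 138 (R = 98 + 40 = 138)
C(t) = √(t + t²)
C(R) - y(103) = √(138*(1 + 138)) - 1*215 = √(138*139) - 215 = √19182 - 215 = -215 + √19182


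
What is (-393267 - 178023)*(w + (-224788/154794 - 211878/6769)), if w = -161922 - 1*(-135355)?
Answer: 2653759850128063690/174633431 ≈ 1.5196e+10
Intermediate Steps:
w = -26567 (w = -161922 + 135355 = -26567)
(-393267 - 178023)*(w + (-224788/154794 - 211878/6769)) = (-393267 - 178023)*(-26567 + (-224788/154794 - 211878/6769)) = -571290*(-26567 + (-224788*1/154794 - 211878*1/6769)) = -571290*(-26567 + (-112394/77397 - 211878/6769)) = -571290*(-26567 - 17159516552/523900293) = -571290*(-13935618600683/523900293) = 2653759850128063690/174633431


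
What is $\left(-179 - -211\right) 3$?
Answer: $96$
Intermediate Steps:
$\left(-179 - -211\right) 3 = \left(-179 + 211\right) 3 = 32 \cdot 3 = 96$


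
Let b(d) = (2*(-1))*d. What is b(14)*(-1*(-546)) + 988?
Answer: -14300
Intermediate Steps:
b(d) = -2*d
b(14)*(-1*(-546)) + 988 = (-2*14)*(-1*(-546)) + 988 = -28*546 + 988 = -15288 + 988 = -14300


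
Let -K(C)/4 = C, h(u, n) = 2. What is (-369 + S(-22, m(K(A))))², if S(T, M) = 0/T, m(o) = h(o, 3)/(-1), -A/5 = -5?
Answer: 136161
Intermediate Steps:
A = 25 (A = -5*(-5) = 25)
K(C) = -4*C
m(o) = -2 (m(o) = 2/(-1) = 2*(-1) = -2)
S(T, M) = 0
(-369 + S(-22, m(K(A))))² = (-369 + 0)² = (-369)² = 136161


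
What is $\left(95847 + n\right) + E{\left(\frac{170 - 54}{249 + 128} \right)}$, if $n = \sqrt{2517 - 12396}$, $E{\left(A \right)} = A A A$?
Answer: $\frac{210575923}{2197} + i \sqrt{9879} \approx 95847.0 + 99.393 i$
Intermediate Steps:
$E{\left(A \right)} = A^{3}$ ($E{\left(A \right)} = A^{2} A = A^{3}$)
$n = i \sqrt{9879}$ ($n = \sqrt{-9879} = i \sqrt{9879} \approx 99.393 i$)
$\left(95847 + n\right) + E{\left(\frac{170 - 54}{249 + 128} \right)} = \left(95847 + i \sqrt{9879}\right) + \left(\frac{170 - 54}{249 + 128}\right)^{3} = \left(95847 + i \sqrt{9879}\right) + \left(\frac{116}{377}\right)^{3} = \left(95847 + i \sqrt{9879}\right) + \left(116 \cdot \frac{1}{377}\right)^{3} = \left(95847 + i \sqrt{9879}\right) + \left(\frac{4}{13}\right)^{3} = \left(95847 + i \sqrt{9879}\right) + \frac{64}{2197} = \frac{210575923}{2197} + i \sqrt{9879}$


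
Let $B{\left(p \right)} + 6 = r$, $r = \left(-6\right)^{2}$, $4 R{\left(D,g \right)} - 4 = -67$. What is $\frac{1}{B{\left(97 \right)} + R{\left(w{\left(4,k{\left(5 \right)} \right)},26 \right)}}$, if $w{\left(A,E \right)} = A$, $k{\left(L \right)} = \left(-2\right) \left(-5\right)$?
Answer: $\frac{4}{57} \approx 0.070175$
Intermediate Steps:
$k{\left(L \right)} = 10$
$R{\left(D,g \right)} = - \frac{63}{4}$ ($R{\left(D,g \right)} = 1 + \frac{1}{4} \left(-67\right) = 1 - \frac{67}{4} = - \frac{63}{4}$)
$r = 36$
$B{\left(p \right)} = 30$ ($B{\left(p \right)} = -6 + 36 = 30$)
$\frac{1}{B{\left(97 \right)} + R{\left(w{\left(4,k{\left(5 \right)} \right)},26 \right)}} = \frac{1}{30 - \frac{63}{4}} = \frac{1}{\frac{57}{4}} = \frac{4}{57}$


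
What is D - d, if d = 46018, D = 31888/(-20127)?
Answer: -926236174/20127 ≈ -46020.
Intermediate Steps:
D = -31888/20127 (D = 31888*(-1/20127) = -31888/20127 ≈ -1.5843)
D - d = -31888/20127 - 1*46018 = -31888/20127 - 46018 = -926236174/20127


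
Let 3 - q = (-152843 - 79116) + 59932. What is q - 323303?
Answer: -151273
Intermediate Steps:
q = 172030 (q = 3 - ((-152843 - 79116) + 59932) = 3 - (-231959 + 59932) = 3 - 1*(-172027) = 3 + 172027 = 172030)
q - 323303 = 172030 - 323303 = -151273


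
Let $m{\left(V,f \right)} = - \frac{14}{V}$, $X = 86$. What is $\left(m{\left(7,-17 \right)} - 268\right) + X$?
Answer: $-184$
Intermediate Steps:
$\left(m{\left(7,-17 \right)} - 268\right) + X = \left(- \frac{14}{7} - 268\right) + 86 = \left(\left(-14\right) \frac{1}{7} - 268\right) + 86 = \left(-2 - 268\right) + 86 = -270 + 86 = -184$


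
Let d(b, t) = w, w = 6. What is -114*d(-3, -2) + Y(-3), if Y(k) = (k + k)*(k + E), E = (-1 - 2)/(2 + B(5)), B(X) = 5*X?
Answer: -1996/3 ≈ -665.33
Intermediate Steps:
d(b, t) = 6
E = -⅑ (E = (-1 - 2)/(2 + 5*5) = -3/(2 + 25) = -3/27 = -3*1/27 = -⅑ ≈ -0.11111)
Y(k) = 2*k*(-⅑ + k) (Y(k) = (k + k)*(k - ⅑) = (2*k)*(-⅑ + k) = 2*k*(-⅑ + k))
-114*d(-3, -2) + Y(-3) = -114*6 + (2/9)*(-3)*(-1 + 9*(-3)) = -684 + (2/9)*(-3)*(-1 - 27) = -684 + (2/9)*(-3)*(-28) = -684 + 56/3 = -1996/3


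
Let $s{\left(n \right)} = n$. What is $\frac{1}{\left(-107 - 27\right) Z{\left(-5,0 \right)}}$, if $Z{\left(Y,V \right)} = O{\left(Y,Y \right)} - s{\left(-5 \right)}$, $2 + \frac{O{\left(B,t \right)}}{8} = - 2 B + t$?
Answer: $- \frac{1}{3886} \approx -0.00025733$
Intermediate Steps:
$O{\left(B,t \right)} = -16 - 16 B + 8 t$ ($O{\left(B,t \right)} = -16 + 8 \left(- 2 B + t\right) = -16 + 8 \left(t - 2 B\right) = -16 - \left(- 8 t + 16 B\right) = -16 - 16 B + 8 t$)
$Z{\left(Y,V \right)} = -11 - 8 Y$ ($Z{\left(Y,V \right)} = \left(-16 - 16 Y + 8 Y\right) - -5 = \left(-16 - 8 Y\right) + 5 = -11 - 8 Y$)
$\frac{1}{\left(-107 - 27\right) Z{\left(-5,0 \right)}} = \frac{1}{\left(-107 - 27\right) \left(-11 - -40\right)} = \frac{1}{\left(-134\right) \left(-11 + 40\right)} = \frac{1}{\left(-134\right) 29} = \frac{1}{-3886} = - \frac{1}{3886}$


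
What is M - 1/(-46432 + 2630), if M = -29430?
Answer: -1289092859/43802 ≈ -29430.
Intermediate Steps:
M - 1/(-46432 + 2630) = -29430 - 1/(-46432 + 2630) = -29430 - 1/(-43802) = -29430 - 1*(-1/43802) = -29430 + 1/43802 = -1289092859/43802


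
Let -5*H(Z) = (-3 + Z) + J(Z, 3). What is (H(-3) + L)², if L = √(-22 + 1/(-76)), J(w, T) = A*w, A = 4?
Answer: -17201/1900 + 18*I*√31787/95 ≈ -9.0532 + 33.781*I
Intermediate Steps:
J(w, T) = 4*w
L = I*√31787/38 (L = √(-22 - 1/76) = √(-1673/76) = I*√31787/38 ≈ 4.6918*I)
H(Z) = ⅗ - Z (H(Z) = -((-3 + Z) + 4*Z)/5 = -(-3 + 5*Z)/5 = ⅗ - Z)
(H(-3) + L)² = ((⅗ - 1*(-3)) + I*√31787/38)² = ((⅗ + 3) + I*√31787/38)² = (18/5 + I*√31787/38)²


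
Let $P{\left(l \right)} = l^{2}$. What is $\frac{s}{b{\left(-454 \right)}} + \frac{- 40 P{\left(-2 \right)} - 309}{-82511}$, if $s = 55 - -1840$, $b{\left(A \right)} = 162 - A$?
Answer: $\frac{14240659}{4620616} \approx 3.082$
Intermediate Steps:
$s = 1895$ ($s = 55 + 1840 = 1895$)
$\frac{s}{b{\left(-454 \right)}} + \frac{- 40 P{\left(-2 \right)} - 309}{-82511} = \frac{1895}{162 - -454} + \frac{- 40 \left(-2\right)^{2} - 309}{-82511} = \frac{1895}{162 + 454} + \left(\left(-40\right) 4 - 309\right) \left(- \frac{1}{82511}\right) = \frac{1895}{616} + \left(-160 - 309\right) \left(- \frac{1}{82511}\right) = 1895 \cdot \frac{1}{616} - - \frac{469}{82511} = \frac{1895}{616} + \frac{469}{82511} = \frac{14240659}{4620616}$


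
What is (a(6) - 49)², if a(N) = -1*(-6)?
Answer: 1849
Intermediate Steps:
a(N) = 6
(a(6) - 49)² = (6 - 49)² = (-43)² = 1849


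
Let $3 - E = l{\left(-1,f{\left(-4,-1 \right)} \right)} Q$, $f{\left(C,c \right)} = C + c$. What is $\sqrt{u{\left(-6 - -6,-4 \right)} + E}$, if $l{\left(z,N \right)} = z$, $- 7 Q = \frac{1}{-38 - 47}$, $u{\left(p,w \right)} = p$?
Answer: $\frac{\sqrt{1062670}}{595} \approx 1.7325$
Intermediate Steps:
$Q = \frac{1}{595}$ ($Q = - \frac{1}{7 \left(-38 - 47\right)} = - \frac{1}{7 \left(-85\right)} = \left(- \frac{1}{7}\right) \left(- \frac{1}{85}\right) = \frac{1}{595} \approx 0.0016807$)
$E = \frac{1786}{595}$ ($E = 3 - \left(-1\right) \frac{1}{595} = 3 - - \frac{1}{595} = 3 + \frac{1}{595} = \frac{1786}{595} \approx 3.0017$)
$\sqrt{u{\left(-6 - -6,-4 \right)} + E} = \sqrt{\left(-6 - -6\right) + \frac{1786}{595}} = \sqrt{\left(-6 + 6\right) + \frac{1786}{595}} = \sqrt{0 + \frac{1786}{595}} = \sqrt{\frac{1786}{595}} = \frac{\sqrt{1062670}}{595}$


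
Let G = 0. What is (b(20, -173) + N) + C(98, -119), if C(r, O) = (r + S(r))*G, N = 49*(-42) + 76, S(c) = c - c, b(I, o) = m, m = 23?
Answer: -1959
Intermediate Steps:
b(I, o) = 23
S(c) = 0
N = -1982 (N = -2058 + 76 = -1982)
C(r, O) = 0 (C(r, O) = (r + 0)*0 = r*0 = 0)
(b(20, -173) + N) + C(98, -119) = (23 - 1982) + 0 = -1959 + 0 = -1959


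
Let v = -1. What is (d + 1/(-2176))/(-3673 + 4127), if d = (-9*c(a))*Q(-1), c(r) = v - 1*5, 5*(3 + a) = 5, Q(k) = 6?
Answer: 705023/987904 ≈ 0.71366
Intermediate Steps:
a = -2 (a = -3 + (⅕)*5 = -3 + 1 = -2)
c(r) = -6 (c(r) = -1 - 1*5 = -1 - 5 = -6)
d = 324 (d = -9*(-6)*6 = 54*6 = 324)
(d + 1/(-2176))/(-3673 + 4127) = (324 + 1/(-2176))/(-3673 + 4127) = (324 - 1/2176)/454 = (705023/2176)*(1/454) = 705023/987904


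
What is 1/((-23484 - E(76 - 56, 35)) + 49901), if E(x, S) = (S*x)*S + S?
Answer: 1/1882 ≈ 0.00053135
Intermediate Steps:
E(x, S) = S + x*S² (E(x, S) = x*S² + S = S + x*S²)
1/((-23484 - E(76 - 56, 35)) + 49901) = 1/((-23484 - 35*(1 + 35*(76 - 56))) + 49901) = 1/((-23484 - 35*(1 + 35*20)) + 49901) = 1/((-23484 - 35*(1 + 700)) + 49901) = 1/((-23484 - 35*701) + 49901) = 1/((-23484 - 1*24535) + 49901) = 1/((-23484 - 24535) + 49901) = 1/(-48019 + 49901) = 1/1882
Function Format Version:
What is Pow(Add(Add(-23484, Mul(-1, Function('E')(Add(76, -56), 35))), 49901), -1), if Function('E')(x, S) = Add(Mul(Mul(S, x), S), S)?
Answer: Rational(1, 1882) ≈ 0.00053135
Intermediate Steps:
Function('E')(x, S) = Add(S, Mul(x, Pow(S, 2))) (Function('E')(x, S) = Add(Mul(x, Pow(S, 2)), S) = Add(S, Mul(x, Pow(S, 2))))
Pow(Add(Add(-23484, Mul(-1, Function('E')(Add(76, -56), 35))), 49901), -1) = Pow(Add(Add(-23484, Mul(-1, Mul(35, Add(1, Mul(35, Add(76, -56)))))), 49901), -1) = Pow(Add(Add(-23484, Mul(-1, Mul(35, Add(1, Mul(35, 20))))), 49901), -1) = Pow(Add(Add(-23484, Mul(-1, Mul(35, Add(1, 700)))), 49901), -1) = Pow(Add(Add(-23484, Mul(-1, Mul(35, 701))), 49901), -1) = Pow(Add(Add(-23484, Mul(-1, 24535)), 49901), -1) = Pow(Add(Add(-23484, -24535), 49901), -1) = Pow(Add(-48019, 49901), -1) = Pow(1882, -1) = Rational(1, 1882)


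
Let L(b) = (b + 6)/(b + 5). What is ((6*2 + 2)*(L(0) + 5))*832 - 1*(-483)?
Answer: 363503/5 ≈ 72701.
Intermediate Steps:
L(b) = (6 + b)/(5 + b)
((6*2 + 2)*(L(0) + 5))*832 - 1*(-483) = ((6*2 + 2)*((6 + 0)/(5 + 0) + 5))*832 - 1*(-483) = ((12 + 2)*(6/5 + 5))*832 + 483 = (14*((⅕)*6 + 5))*832 + 483 = (14*(6/5 + 5))*832 + 483 = (14*(31/5))*832 + 483 = (434/5)*832 + 483 = 361088/5 + 483 = 363503/5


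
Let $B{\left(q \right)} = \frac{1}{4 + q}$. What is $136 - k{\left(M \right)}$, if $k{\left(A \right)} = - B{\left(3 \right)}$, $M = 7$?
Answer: $\frac{953}{7} \approx 136.14$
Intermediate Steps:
$k{\left(A \right)} = - \frac{1}{7}$ ($k{\left(A \right)} = - \frac{1}{4 + 3} = - \frac{1}{7}$)
$136 - k{\left(M \right)} = 136 - - \frac{1}{7} = 136 + \frac{1}{7} = \frac{953}{7}$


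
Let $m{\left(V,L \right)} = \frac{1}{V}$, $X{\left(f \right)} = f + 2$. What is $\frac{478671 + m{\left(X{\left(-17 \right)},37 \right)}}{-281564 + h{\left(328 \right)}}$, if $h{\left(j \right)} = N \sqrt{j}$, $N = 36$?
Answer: $- \frac{126352971256}{74322994695} - \frac{10770096 \sqrt{82}}{24774331565} \approx -1.704$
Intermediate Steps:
$h{\left(j \right)} = 36 \sqrt{j}$
$X{\left(f \right)} = 2 + f$
$\frac{478671 + m{\left(X{\left(-17 \right)},37 \right)}}{-281564 + h{\left(328 \right)}} = \frac{478671 + \frac{1}{2 - 17}}{-281564 + 36 \sqrt{328}} = \frac{478671 + \frac{1}{-15}}{-281564 + 36 \cdot 2 \sqrt{82}} = \frac{478671 - \frac{1}{15}}{-281564 + 72 \sqrt{82}} = \frac{7180064}{15 \left(-281564 + 72 \sqrt{82}\right)}$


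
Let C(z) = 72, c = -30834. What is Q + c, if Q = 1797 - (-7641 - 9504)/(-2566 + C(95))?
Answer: -72435423/2494 ≈ -29044.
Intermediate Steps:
Q = 4464573/2494 (Q = 1797 - (-7641 - 9504)/(-2566 + 72) = 1797 - (-17145)/(-2494) = 1797 - (-17145)*(-1)/2494 = 1797 - 1*17145/2494 = 1797 - 17145/2494 = 4464573/2494 ≈ 1790.1)
Q + c = 4464573/2494 - 30834 = -72435423/2494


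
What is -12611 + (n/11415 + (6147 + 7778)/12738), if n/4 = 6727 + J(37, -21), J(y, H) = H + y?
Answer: -611063575253/48468090 ≈ -12608.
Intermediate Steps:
n = 26972 (n = 4*(6727 + (-21 + 37)) = 4*(6727 + 16) = 4*6743 = 26972)
-12611 + (n/11415 + (6147 + 7778)/12738) = -12611 + (26972/11415 + (6147 + 7778)/12738) = -12611 + (26972*(1/11415) + 13925*(1/12738)) = -12611 + (26972/11415 + 13925/12738) = -12611 + 167507737/48468090 = -611063575253/48468090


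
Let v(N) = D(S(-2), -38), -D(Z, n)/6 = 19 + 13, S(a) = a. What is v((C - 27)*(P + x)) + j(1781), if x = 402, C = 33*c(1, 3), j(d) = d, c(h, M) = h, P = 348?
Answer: 1589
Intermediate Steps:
C = 33 (C = 33*1 = 33)
D(Z, n) = -192 (D(Z, n) = -6*(19 + 13) = -6*32 = -192)
v(N) = -192
v((C - 27)*(P + x)) + j(1781) = -192 + 1781 = 1589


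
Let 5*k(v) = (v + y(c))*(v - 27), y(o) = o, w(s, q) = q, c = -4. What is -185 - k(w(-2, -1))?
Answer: -213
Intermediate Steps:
k(v) = (-27 + v)*(-4 + v)/5 (k(v) = ((v - 4)*(v - 27))/5 = ((-4 + v)*(-27 + v))/5 = ((-27 + v)*(-4 + v))/5 = (-27 + v)*(-4 + v)/5)
-185 - k(w(-2, -1)) = -185 - (108/5 - 31/5*(-1) + (⅕)*(-1)²) = -185 - (108/5 + 31/5 + (⅕)*1) = -185 - (108/5 + 31/5 + ⅕) = -185 - 1*28 = -185 - 28 = -213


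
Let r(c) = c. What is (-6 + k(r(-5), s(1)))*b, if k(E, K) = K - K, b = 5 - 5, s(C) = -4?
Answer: 0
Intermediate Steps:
b = 0
k(E, K) = 0
(-6 + k(r(-5), s(1)))*b = (-6 + 0)*0 = -6*0 = 0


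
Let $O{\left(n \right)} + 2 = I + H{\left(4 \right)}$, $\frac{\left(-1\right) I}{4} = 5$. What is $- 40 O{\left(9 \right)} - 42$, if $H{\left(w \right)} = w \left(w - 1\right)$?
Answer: $358$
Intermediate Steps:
$I = -20$ ($I = \left(-4\right) 5 = -20$)
$H{\left(w \right)} = w \left(-1 + w\right)$
$O{\left(n \right)} = -10$ ($O{\left(n \right)} = -2 - \left(20 - 4 \left(-1 + 4\right)\right) = -2 + \left(-20 + 4 \cdot 3\right) = -2 + \left(-20 + 12\right) = -2 - 8 = -10$)
$- 40 O{\left(9 \right)} - 42 = \left(-40\right) \left(-10\right) - 42 = 400 - 42 = 358$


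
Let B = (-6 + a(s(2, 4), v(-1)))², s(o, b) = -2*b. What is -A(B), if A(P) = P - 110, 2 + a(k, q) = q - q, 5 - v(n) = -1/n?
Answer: 46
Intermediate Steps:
v(n) = 5 + 1/n (v(n) = 5 - (-1)/n = 5 + 1/n)
a(k, q) = -2 (a(k, q) = -2 + (q - q) = -2 + 0 = -2)
B = 64 (B = (-6 - 2)² = (-8)² = 64)
A(P) = -110 + P
-A(B) = -(-110 + 64) = -1*(-46) = 46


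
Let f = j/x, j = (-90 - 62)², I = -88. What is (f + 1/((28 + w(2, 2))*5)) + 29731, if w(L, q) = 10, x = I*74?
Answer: 2298824277/77330 ≈ 29727.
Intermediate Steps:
j = 23104 (j = (-152)² = 23104)
x = -6512 (x = -88*74 = -6512)
f = -1444/407 (f = 23104/(-6512) = 23104*(-1/6512) = -1444/407 ≈ -3.5479)
(f + 1/((28 + w(2, 2))*5)) + 29731 = (-1444/407 + 1/((28 + 10)*5)) + 29731 = (-1444/407 + 1/(38*5)) + 29731 = (-1444/407 + 1/190) + 29731 = -273953/77330 + 29731 = 2298824277/77330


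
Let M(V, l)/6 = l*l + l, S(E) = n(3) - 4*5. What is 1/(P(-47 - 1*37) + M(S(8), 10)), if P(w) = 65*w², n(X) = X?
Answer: 1/459300 ≈ 2.1772e-6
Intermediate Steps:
S(E) = -17 (S(E) = 3 - 4*5 = 3 - 20 = -17)
M(V, l) = 6*l + 6*l² (M(V, l) = 6*(l*l + l) = 6*(l² + l) = 6*(l + l²) = 6*l + 6*l²)
1/(P(-47 - 1*37) + M(S(8), 10)) = 1/(65*(-47 - 1*37)² + 6*10*(1 + 10)) = 1/(65*(-47 - 37)² + 6*10*11) = 1/(65*(-84)² + 660) = 1/(65*7056 + 660) = 1/(458640 + 660) = 1/459300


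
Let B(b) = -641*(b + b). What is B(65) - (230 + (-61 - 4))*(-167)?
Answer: -55775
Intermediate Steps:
B(b) = -1282*b
B(65) - (230 + (-61 - 4))*(-167) = -1282*65 - (230 + (-61 - 4))*(-167) = -83330 - (230 - 65)*(-167) = -83330 - 165*(-167) = -83330 - 1*(-27555) = -83330 + 27555 = -55775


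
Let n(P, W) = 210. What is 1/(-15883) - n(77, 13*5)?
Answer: -3335431/15883 ≈ -210.00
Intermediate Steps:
1/(-15883) - n(77, 13*5) = 1/(-15883) - 1*210 = -1/15883 - 210 = -3335431/15883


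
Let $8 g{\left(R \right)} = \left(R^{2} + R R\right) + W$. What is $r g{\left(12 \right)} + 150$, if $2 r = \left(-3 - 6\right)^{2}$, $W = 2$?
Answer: $\frac{12945}{8} \approx 1618.1$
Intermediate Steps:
$r = \frac{81}{2}$ ($r = \frac{\left(-3 - 6\right)^{2}}{2} = \frac{\left(-9\right)^{2}}{2} = \frac{1}{2} \cdot 81 = \frac{81}{2} \approx 40.5$)
$g{\left(R \right)} = \frac{1}{4} + \frac{R^{2}}{4}$ ($g{\left(R \right)} = \frac{\left(R^{2} + R R\right) + 2}{8} = \frac{\left(R^{2} + R^{2}\right) + 2}{8} = \frac{2 R^{2} + 2}{8} = \frac{2 + 2 R^{2}}{8} = \frac{1}{4} + \frac{R^{2}}{4}$)
$r g{\left(12 \right)} + 150 = \frac{81 \left(\frac{1}{4} + \frac{12^{2}}{4}\right)}{2} + 150 = \frac{81 \left(\frac{1}{4} + \frac{1}{4} \cdot 144\right)}{2} + 150 = \frac{81 \left(\frac{1}{4} + 36\right)}{2} + 150 = \frac{81}{2} \cdot \frac{145}{4} + 150 = \frac{11745}{8} + 150 = \frac{12945}{8}$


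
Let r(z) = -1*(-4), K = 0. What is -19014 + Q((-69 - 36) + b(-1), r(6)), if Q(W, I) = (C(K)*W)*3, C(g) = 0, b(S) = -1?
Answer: -19014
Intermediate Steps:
r(z) = 4
Q(W, I) = 0 (Q(W, I) = (0*W)*3 = 0*3 = 0)
-19014 + Q((-69 - 36) + b(-1), r(6)) = -19014 + 0 = -19014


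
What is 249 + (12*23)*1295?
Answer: 357669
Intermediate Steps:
249 + (12*23)*1295 = 249 + 276*1295 = 249 + 357420 = 357669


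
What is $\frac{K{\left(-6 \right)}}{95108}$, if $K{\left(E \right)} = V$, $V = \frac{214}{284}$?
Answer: $\frac{107}{13505336} \approx 7.9228 \cdot 10^{-6}$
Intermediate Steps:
$V = \frac{107}{142}$ ($V = 214 \cdot \frac{1}{284} = \frac{107}{142} \approx 0.75352$)
$K{\left(E \right)} = \frac{107}{142}$
$\frac{K{\left(-6 \right)}}{95108} = \frac{107}{142 \cdot 95108} = \frac{107}{142} \cdot \frac{1}{95108} = \frac{107}{13505336}$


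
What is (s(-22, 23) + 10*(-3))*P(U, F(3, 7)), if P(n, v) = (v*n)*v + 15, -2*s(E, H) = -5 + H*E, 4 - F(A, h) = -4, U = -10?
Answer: -281875/2 ≈ -1.4094e+5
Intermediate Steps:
F(A, h) = 8 (F(A, h) = 4 - 1*(-4) = 4 + 4 = 8)
s(E, H) = 5/2 - E*H/2 (s(E, H) = -(-5 + H*E)/2 = -(-5 + E*H)/2 = 5/2 - E*H/2)
P(n, v) = 15 + n*v**2 (P(n, v) = (n*v)*v + 15 = n*v**2 + 15 = 15 + n*v**2)
(s(-22, 23) + 10*(-3))*P(U, F(3, 7)) = ((5/2 - 1/2*(-22)*23) + 10*(-3))*(15 - 10*8**2) = ((5/2 + 253) - 30)*(15 - 10*64) = (511/2 - 30)*(15 - 640) = (451/2)*(-625) = -281875/2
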